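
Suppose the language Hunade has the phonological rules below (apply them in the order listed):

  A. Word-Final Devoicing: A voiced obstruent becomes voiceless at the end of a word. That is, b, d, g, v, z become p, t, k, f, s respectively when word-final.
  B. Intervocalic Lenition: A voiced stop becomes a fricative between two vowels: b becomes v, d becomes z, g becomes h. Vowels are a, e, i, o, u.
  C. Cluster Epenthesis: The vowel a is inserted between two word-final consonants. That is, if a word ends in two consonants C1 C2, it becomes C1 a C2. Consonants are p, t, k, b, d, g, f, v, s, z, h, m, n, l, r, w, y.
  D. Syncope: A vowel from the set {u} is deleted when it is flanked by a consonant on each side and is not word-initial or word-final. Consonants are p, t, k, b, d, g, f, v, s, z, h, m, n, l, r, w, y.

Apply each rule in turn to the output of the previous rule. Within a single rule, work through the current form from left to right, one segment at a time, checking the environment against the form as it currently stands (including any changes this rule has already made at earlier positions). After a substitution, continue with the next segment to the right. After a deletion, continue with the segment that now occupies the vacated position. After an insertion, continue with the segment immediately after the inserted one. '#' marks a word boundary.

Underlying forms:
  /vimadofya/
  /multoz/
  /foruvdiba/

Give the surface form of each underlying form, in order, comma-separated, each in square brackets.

[vimazofya], [mltos], [forvdiva]

/vimadofya/:
  A Word-Final Devoicing: no change — [vimadofya]
  B Intervocalic Lenition: [vimadofya] → [vimazofya]
  C Cluster Epenthesis: no change — [vimazofya]
  D Syncope: no change — [vimazofya]
/multoz/:
  A Word-Final Devoicing: [multoz] → [multos]
  B Intervocalic Lenition: no change — [multos]
  C Cluster Epenthesis: no change — [multos]
  D Syncope: [multos] → [mltos]
/foruvdiba/:
  A Word-Final Devoicing: no change — [foruvdiba]
  B Intervocalic Lenition: [foruvdiba] → [foruvdiva]
  C Cluster Epenthesis: no change — [foruvdiva]
  D Syncope: [foruvdiva] → [forvdiva]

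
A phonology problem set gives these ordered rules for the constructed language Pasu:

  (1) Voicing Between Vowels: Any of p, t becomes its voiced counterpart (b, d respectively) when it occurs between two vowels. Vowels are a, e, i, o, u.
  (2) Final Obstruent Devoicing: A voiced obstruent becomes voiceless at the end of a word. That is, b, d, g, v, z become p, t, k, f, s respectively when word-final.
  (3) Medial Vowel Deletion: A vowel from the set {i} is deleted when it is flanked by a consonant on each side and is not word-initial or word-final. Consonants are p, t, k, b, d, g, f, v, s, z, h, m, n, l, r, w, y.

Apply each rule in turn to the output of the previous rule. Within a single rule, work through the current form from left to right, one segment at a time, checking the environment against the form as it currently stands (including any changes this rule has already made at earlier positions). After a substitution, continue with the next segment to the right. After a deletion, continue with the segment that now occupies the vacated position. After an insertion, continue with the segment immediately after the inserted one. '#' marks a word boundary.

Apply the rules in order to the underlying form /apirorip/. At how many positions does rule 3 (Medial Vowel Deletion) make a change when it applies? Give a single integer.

2

(1) Voicing Between Vowels: [apirorip] → [abirorip]
(2) Final Obstruent Devoicing: no change — [abirorip]
(3) Medial Vowel Deletion: [abirorip] → [abrorp]
Rule 3 changed 2 position(s).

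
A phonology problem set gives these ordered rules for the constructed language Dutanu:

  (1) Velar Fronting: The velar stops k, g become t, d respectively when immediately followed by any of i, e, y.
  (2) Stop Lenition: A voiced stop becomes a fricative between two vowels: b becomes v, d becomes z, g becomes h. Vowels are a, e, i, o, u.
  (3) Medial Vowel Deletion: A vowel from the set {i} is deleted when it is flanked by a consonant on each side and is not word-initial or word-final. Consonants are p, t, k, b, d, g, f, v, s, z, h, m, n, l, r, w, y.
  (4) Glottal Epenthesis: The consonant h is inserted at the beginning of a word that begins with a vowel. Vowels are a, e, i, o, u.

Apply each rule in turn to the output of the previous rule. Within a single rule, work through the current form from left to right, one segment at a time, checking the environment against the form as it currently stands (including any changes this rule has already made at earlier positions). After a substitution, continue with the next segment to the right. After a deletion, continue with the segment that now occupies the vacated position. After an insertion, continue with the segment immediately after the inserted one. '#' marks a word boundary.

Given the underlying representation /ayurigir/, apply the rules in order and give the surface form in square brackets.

(1) Velar Fronting: [ayurigir] → [ayuridir]
(2) Stop Lenition: [ayuridir] → [ayurizir]
(3) Medial Vowel Deletion: [ayurizir] → [ayurzr]
(4) Glottal Epenthesis: [ayurzr] → [hayurzr]

[hayurzr]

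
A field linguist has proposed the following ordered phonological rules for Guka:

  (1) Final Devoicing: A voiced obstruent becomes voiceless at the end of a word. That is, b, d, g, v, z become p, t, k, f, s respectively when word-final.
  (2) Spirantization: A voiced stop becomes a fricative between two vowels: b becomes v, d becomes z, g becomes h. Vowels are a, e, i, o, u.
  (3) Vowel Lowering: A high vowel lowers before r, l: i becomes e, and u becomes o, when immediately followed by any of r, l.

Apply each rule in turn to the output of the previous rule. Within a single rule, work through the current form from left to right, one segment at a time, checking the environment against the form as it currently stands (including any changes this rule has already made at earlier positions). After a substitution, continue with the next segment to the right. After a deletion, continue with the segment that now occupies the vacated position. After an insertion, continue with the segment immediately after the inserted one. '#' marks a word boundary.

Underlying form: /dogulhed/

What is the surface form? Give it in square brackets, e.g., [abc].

[doholhet]

(1) Final Devoicing: [dogulhed] → [dogulhet]
(2) Spirantization: [dogulhet] → [dohulhet]
(3) Vowel Lowering: [dohulhet] → [doholhet]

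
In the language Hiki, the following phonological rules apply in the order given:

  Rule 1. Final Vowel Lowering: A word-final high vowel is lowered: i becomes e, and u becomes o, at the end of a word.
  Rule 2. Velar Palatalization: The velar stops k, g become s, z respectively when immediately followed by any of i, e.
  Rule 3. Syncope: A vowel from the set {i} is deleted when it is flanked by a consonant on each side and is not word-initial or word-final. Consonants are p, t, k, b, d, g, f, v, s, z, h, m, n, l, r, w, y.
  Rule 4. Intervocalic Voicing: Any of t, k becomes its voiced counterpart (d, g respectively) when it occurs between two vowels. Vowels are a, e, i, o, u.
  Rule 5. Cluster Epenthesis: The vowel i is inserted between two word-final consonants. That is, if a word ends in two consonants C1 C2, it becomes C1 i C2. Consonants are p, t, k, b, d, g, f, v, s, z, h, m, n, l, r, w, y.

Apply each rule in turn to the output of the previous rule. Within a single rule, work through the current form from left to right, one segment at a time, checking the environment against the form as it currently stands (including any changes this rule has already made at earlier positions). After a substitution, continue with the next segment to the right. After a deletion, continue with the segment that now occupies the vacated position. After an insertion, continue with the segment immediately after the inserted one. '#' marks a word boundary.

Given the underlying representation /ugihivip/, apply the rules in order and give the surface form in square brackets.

Rule 1 Final Vowel Lowering: no change — [ugihivip]
Rule 2 Velar Palatalization: [ugihivip] → [uzihivip]
Rule 3 Syncope: [uzihivip] → [uzhvp]
Rule 4 Intervocalic Voicing: no change — [uzhvp]
Rule 5 Cluster Epenthesis: [uzhvp] → [uzhvip]

[uzhvip]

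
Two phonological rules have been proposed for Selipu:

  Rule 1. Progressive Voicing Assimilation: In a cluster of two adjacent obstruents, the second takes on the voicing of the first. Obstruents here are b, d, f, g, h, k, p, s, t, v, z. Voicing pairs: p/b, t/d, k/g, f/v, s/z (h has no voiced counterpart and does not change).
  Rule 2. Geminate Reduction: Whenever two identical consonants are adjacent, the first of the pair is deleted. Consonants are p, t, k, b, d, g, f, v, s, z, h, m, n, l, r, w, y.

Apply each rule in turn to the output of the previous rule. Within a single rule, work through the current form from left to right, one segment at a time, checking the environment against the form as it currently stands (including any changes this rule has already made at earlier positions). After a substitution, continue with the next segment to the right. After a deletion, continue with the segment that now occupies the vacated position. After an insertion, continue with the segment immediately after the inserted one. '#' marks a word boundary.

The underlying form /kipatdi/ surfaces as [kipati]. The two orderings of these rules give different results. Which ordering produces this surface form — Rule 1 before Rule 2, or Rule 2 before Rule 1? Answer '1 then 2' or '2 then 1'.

Order 1 then 2:
  1 Progressive Voicing Assimilation: [kipatdi] → [kipatti]
  2 Geminate Reduction: [kipatti] → [kipati]
  result: [kipati]
Order 2 then 1:
  2 Geminate Reduction: no change — [kipatdi]
  1 Progressive Voicing Assimilation: [kipatdi] → [kipatti]
  result: [kipatti]

1 then 2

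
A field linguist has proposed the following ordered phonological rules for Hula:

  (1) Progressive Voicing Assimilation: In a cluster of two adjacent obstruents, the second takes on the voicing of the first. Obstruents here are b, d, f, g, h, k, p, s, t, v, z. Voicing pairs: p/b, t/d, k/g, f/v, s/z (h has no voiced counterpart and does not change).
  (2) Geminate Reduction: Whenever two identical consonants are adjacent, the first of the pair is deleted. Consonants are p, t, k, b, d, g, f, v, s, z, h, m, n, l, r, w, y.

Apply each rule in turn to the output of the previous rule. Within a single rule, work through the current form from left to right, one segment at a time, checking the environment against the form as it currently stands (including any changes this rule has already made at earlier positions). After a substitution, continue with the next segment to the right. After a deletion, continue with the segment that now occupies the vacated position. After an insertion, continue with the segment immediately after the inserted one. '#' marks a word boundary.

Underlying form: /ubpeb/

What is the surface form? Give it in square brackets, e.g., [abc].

[ubeb]

(1) Progressive Voicing Assimilation: [ubpeb] → [ubbeb]
(2) Geminate Reduction: [ubbeb] → [ubeb]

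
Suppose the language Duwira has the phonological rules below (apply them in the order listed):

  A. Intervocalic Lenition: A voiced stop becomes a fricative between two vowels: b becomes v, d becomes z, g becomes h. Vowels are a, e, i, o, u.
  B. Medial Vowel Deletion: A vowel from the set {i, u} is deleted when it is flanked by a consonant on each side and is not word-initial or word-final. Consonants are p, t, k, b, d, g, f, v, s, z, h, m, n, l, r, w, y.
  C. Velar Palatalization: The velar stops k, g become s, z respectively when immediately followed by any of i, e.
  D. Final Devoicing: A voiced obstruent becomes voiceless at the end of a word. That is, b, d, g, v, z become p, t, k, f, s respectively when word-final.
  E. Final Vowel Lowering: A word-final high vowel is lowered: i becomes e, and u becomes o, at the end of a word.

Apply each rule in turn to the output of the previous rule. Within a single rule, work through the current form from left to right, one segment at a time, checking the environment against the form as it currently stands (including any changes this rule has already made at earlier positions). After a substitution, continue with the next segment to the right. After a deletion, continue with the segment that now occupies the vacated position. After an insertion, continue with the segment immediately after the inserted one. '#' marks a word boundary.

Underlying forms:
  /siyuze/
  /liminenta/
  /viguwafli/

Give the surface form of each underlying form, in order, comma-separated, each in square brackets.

[syze], [lmnenta], [vhwafle]

/siyuze/:
  A Intervocalic Lenition: no change — [siyuze]
  B Medial Vowel Deletion: [siyuze] → [syze]
  C Velar Palatalization: no change — [syze]
  D Final Devoicing: no change — [syze]
  E Final Vowel Lowering: no change — [syze]
/liminenta/:
  A Intervocalic Lenition: no change — [liminenta]
  B Medial Vowel Deletion: [liminenta] → [lmnenta]
  C Velar Palatalization: no change — [lmnenta]
  D Final Devoicing: no change — [lmnenta]
  E Final Vowel Lowering: no change — [lmnenta]
/viguwafli/:
  A Intervocalic Lenition: [viguwafli] → [vihuwafli]
  B Medial Vowel Deletion: [vihuwafli] → [vhwafli]
  C Velar Palatalization: no change — [vhwafli]
  D Final Devoicing: no change — [vhwafli]
  E Final Vowel Lowering: [vhwafli] → [vhwafle]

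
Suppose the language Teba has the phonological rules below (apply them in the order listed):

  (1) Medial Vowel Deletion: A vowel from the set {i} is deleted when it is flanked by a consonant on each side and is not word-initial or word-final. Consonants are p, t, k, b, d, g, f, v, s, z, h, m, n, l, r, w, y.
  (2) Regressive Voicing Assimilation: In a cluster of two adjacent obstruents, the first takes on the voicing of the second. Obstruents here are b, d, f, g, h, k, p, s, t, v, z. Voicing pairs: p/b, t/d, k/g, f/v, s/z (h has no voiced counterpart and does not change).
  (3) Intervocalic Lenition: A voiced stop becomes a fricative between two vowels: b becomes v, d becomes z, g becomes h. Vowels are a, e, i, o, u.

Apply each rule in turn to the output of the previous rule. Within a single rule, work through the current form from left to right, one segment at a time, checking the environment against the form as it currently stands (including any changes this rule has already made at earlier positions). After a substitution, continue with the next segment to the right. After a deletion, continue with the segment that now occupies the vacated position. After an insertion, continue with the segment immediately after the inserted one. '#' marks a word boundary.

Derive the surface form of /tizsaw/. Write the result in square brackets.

(1) Medial Vowel Deletion: [tizsaw] → [tzsaw]
(2) Regressive Voicing Assimilation: [tzsaw] → [dssaw]
(3) Intervocalic Lenition: no change — [dssaw]

[dssaw]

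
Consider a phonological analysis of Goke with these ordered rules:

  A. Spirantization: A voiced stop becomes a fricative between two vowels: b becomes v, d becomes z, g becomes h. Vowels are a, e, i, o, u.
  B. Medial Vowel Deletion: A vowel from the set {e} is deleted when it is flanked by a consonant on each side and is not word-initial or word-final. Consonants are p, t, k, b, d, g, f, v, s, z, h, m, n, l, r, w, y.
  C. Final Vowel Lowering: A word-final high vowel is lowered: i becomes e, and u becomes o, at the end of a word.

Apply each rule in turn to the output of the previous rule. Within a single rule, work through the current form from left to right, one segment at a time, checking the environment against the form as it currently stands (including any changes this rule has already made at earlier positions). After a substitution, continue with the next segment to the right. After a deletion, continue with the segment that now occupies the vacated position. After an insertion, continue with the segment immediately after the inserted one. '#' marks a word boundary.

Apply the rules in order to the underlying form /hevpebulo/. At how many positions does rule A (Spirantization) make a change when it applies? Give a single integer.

A Spirantization: [hevpebulo] → [hevpevulo]
B Medial Vowel Deletion: [hevpevulo] → [hvpvulo]
C Final Vowel Lowering: no change — [hvpvulo]
Rule A changed 1 position(s).

1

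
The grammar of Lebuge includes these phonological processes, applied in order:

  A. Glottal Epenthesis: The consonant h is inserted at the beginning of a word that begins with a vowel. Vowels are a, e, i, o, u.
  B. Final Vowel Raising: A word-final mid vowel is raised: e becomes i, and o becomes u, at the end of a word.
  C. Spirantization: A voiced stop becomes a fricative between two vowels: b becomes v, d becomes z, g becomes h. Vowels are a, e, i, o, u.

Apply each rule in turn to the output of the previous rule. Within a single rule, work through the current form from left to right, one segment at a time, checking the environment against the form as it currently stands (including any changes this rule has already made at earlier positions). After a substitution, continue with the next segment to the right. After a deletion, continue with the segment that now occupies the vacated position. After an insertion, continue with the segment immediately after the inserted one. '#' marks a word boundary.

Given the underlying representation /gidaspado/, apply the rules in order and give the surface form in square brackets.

A Glottal Epenthesis: no change — [gidaspado]
B Final Vowel Raising: [gidaspado] → [gidaspadu]
C Spirantization: [gidaspadu] → [gizaspazu]

[gizaspazu]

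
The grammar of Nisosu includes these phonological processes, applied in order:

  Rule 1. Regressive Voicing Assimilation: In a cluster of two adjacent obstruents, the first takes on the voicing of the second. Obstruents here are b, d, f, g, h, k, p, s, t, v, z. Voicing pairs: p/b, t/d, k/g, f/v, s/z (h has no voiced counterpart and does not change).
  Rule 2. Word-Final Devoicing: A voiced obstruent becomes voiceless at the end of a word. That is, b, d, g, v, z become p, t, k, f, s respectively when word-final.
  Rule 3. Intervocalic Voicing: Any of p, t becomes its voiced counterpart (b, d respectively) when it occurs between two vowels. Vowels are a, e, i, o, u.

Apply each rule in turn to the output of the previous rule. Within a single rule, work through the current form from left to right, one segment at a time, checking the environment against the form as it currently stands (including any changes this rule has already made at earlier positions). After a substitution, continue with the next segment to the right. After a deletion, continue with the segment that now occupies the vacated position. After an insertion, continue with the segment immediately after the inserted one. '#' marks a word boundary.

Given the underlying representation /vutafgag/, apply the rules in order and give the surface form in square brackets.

[vudavgak]

Rule 1 Regressive Voicing Assimilation: [vutafgag] → [vutavgag]
Rule 2 Word-Final Devoicing: [vutavgag] → [vutavgak]
Rule 3 Intervocalic Voicing: [vutavgak] → [vudavgak]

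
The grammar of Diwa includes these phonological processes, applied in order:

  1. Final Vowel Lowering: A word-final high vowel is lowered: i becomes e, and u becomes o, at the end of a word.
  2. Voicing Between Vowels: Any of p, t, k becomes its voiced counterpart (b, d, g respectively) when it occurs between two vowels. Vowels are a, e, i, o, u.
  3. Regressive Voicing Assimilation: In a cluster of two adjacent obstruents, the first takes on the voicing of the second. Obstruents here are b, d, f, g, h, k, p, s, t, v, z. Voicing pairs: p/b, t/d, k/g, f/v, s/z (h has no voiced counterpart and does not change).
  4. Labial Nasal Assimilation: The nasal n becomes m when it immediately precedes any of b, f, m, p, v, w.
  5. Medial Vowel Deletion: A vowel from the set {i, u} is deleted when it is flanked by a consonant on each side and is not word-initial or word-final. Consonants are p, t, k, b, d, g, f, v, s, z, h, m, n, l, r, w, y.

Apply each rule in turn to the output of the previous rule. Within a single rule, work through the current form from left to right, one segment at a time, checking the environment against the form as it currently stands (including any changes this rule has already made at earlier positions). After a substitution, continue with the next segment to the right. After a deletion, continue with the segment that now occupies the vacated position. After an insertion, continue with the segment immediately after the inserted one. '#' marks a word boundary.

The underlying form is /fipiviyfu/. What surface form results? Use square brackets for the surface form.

1 Final Vowel Lowering: [fipiviyfu] → [fipiviyfo]
2 Voicing Between Vowels: [fipiviyfo] → [fibiviyfo]
3 Regressive Voicing Assimilation: no change — [fibiviyfo]
4 Labial Nasal Assimilation: no change — [fibiviyfo]
5 Medial Vowel Deletion: [fibiviyfo] → [fbvyfo]

[fbvyfo]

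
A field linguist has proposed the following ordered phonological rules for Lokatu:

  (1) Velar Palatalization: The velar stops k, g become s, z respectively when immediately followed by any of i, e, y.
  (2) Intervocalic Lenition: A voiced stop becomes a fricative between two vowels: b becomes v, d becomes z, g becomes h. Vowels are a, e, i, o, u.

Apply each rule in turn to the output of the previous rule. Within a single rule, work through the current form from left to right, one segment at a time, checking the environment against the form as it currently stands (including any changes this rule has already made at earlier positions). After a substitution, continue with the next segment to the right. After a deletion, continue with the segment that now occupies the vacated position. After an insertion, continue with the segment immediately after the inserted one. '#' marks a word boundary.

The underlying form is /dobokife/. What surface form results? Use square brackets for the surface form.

(1) Velar Palatalization: [dobokife] → [dobosife]
(2) Intervocalic Lenition: [dobosife] → [dovosife]

[dovosife]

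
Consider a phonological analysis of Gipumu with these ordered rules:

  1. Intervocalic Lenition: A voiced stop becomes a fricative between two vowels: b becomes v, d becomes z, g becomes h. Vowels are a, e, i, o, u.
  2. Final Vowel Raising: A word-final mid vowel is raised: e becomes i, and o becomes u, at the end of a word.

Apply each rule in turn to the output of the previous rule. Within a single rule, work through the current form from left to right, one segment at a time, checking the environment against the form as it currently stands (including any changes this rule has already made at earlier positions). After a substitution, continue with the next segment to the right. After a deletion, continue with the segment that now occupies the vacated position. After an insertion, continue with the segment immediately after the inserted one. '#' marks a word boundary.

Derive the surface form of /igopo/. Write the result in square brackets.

[ihopu]

1 Intervocalic Lenition: [igopo] → [ihopo]
2 Final Vowel Raising: [ihopo] → [ihopu]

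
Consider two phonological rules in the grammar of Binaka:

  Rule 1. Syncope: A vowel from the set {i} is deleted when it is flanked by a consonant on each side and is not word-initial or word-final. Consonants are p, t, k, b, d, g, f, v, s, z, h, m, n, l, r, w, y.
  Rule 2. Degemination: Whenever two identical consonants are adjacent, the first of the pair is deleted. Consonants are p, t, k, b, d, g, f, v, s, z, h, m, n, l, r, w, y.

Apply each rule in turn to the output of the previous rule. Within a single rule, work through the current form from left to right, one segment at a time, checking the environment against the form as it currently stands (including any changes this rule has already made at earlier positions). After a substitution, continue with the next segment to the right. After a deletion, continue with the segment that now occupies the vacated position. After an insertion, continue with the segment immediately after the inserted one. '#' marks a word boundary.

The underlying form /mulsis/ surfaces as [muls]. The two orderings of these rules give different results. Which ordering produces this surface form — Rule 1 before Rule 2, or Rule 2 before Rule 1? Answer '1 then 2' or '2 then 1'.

1 then 2

Order 1 then 2:
  1 Syncope: [mulsis] → [mulss]
  2 Degemination: [mulss] → [muls]
  result: [muls]
Order 2 then 1:
  2 Degemination: no change — [mulsis]
  1 Syncope: [mulsis] → [mulss]
  result: [mulss]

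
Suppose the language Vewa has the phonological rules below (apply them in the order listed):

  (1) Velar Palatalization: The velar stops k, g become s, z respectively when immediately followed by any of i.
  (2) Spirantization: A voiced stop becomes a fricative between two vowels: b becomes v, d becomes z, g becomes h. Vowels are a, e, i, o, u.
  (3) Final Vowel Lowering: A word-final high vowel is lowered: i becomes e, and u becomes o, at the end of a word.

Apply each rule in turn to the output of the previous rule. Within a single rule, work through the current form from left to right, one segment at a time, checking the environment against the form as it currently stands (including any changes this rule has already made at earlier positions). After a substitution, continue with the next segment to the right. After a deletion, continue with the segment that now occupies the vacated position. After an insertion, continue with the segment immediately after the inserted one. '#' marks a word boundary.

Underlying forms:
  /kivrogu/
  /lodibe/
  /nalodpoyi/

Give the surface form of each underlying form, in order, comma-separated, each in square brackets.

/kivrogu/:
  (1) Velar Palatalization: [kivrogu] → [sivrogu]
  (2) Spirantization: [sivrogu] → [sivrohu]
  (3) Final Vowel Lowering: [sivrohu] → [sivroho]
/lodibe/:
  (1) Velar Palatalization: no change — [lodibe]
  (2) Spirantization: [lodibe] → [lozive]
  (3) Final Vowel Lowering: no change — [lozive]
/nalodpoyi/:
  (1) Velar Palatalization: no change — [nalodpoyi]
  (2) Spirantization: no change — [nalodpoyi]
  (3) Final Vowel Lowering: [nalodpoyi] → [nalodpoye]

[sivroho], [lozive], [nalodpoye]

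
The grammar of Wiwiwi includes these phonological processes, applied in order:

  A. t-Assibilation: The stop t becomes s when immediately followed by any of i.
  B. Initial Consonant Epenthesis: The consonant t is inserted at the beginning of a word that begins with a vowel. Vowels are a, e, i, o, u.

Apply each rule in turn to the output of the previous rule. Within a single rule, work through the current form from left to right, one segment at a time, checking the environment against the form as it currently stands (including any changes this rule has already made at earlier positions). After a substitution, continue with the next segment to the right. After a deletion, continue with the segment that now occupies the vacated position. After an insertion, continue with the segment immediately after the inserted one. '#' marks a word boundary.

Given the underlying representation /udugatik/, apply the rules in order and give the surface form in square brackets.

A t-Assibilation: [udugatik] → [udugasik]
B Initial Consonant Epenthesis: [udugasik] → [tudugasik]

[tudugasik]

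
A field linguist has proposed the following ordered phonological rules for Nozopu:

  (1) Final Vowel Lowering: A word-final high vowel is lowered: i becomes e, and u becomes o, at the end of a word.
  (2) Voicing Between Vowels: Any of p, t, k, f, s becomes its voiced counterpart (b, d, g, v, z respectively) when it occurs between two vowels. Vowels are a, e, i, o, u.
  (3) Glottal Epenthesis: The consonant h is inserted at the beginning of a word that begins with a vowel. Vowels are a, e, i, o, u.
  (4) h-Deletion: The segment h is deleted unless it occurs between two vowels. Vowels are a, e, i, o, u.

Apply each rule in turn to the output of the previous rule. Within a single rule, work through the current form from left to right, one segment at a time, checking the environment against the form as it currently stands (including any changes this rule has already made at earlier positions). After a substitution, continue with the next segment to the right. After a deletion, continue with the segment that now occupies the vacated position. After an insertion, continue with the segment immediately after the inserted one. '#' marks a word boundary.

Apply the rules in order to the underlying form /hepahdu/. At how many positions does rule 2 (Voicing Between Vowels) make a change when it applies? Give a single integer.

(1) Final Vowel Lowering: [hepahdu] → [hepahdo]
(2) Voicing Between Vowels: [hepahdo] → [hebahdo]
(3) Glottal Epenthesis: no change — [hebahdo]
(4) h-Deletion: [hebahdo] → [ebado]
Rule 2 changed 1 position(s).

1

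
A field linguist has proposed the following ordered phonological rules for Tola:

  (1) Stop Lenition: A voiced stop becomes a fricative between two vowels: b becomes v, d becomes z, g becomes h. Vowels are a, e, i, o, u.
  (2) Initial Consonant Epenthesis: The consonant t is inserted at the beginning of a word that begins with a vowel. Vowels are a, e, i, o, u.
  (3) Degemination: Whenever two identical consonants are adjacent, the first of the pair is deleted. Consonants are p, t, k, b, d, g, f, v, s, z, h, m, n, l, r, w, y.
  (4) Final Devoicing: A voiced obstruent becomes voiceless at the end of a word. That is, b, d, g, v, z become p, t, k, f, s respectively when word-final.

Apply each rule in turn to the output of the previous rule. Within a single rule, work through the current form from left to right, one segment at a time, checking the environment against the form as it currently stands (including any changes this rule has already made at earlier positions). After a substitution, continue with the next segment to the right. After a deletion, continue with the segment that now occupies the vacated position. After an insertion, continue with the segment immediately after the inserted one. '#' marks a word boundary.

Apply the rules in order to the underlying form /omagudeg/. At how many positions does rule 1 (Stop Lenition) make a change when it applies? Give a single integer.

(1) Stop Lenition: [omagudeg] → [omahuzeg]
(2) Initial Consonant Epenthesis: [omahuzeg] → [tomahuzeg]
(3) Degemination: no change — [tomahuzeg]
(4) Final Devoicing: [tomahuzeg] → [tomahuzek]
Rule 1 changed 2 position(s).

2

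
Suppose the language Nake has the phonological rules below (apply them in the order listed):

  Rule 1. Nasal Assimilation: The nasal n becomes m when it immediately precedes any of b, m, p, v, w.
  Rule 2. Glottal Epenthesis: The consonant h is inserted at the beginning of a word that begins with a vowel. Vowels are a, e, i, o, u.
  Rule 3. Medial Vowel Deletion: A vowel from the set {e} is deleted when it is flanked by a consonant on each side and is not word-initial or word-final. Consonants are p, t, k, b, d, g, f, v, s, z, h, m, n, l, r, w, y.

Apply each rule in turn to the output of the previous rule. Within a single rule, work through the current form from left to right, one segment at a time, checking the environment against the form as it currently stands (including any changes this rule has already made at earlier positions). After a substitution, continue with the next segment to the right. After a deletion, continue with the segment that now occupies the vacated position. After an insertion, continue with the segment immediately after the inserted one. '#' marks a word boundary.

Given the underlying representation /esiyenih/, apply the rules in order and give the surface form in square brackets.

Rule 1 Nasal Assimilation: no change — [esiyenih]
Rule 2 Glottal Epenthesis: [esiyenih] → [hesiyenih]
Rule 3 Medial Vowel Deletion: [hesiyenih] → [hsiynih]

[hsiynih]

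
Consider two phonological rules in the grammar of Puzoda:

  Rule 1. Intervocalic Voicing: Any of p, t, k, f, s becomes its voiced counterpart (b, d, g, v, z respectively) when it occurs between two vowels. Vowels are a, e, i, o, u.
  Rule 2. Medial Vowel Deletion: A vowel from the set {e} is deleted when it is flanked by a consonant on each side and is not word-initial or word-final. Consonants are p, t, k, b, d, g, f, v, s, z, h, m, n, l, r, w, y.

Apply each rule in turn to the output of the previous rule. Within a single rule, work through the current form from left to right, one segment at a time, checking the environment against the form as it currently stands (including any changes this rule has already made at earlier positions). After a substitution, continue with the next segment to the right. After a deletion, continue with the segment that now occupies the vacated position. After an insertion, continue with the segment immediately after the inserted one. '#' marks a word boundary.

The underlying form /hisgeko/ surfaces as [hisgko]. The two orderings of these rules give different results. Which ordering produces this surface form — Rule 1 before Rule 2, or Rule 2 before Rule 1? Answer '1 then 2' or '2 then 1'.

Order 1 then 2:
  1 Intervocalic Voicing: [hisgeko] → [hisgego]
  2 Medial Vowel Deletion: [hisgego] → [hisggo]
  result: [hisggo]
Order 2 then 1:
  2 Medial Vowel Deletion: [hisgeko] → [hisgko]
  1 Intervocalic Voicing: no change — [hisgko]
  result: [hisgko]

2 then 1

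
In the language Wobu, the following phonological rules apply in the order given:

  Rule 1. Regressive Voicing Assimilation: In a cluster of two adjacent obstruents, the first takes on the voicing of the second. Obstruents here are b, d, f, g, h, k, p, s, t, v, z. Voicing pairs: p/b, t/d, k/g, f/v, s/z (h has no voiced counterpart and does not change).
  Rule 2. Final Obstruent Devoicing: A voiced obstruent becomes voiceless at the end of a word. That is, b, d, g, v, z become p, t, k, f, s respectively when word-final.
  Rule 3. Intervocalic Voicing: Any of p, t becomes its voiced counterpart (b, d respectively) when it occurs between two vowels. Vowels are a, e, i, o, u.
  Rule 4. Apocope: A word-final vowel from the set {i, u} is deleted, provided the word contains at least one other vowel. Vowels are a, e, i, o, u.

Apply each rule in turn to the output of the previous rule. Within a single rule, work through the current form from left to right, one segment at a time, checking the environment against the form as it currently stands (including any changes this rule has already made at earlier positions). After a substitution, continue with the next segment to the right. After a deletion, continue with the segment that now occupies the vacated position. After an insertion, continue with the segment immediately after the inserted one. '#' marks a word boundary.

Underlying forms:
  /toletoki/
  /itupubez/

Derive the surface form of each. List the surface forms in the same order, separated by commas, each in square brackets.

/toletoki/:
  Rule 1 Regressive Voicing Assimilation: no change — [toletoki]
  Rule 2 Final Obstruent Devoicing: no change — [toletoki]
  Rule 3 Intervocalic Voicing: [toletoki] → [toledoki]
  Rule 4 Apocope: [toledoki] → [toledok]
/itupubez/:
  Rule 1 Regressive Voicing Assimilation: no change — [itupubez]
  Rule 2 Final Obstruent Devoicing: [itupubez] → [itupubes]
  Rule 3 Intervocalic Voicing: [itupubes] → [idububes]
  Rule 4 Apocope: no change — [idububes]

[toledok], [idububes]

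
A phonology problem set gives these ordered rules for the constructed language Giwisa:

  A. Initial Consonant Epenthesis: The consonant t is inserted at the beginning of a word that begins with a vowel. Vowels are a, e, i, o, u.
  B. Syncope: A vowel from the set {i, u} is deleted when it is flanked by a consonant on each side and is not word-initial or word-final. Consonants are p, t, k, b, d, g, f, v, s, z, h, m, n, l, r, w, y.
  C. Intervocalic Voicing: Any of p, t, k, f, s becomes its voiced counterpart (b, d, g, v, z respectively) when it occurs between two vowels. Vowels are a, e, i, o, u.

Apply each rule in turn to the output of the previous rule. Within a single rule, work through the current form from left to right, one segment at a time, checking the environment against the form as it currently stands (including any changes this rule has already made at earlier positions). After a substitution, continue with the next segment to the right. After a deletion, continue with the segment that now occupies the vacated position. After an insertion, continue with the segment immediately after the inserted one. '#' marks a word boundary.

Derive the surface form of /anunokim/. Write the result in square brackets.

A Initial Consonant Epenthesis: [anunokim] → [tanunokim]
B Syncope: [tanunokim] → [tannokm]
C Intervocalic Voicing: no change — [tannokm]

[tannokm]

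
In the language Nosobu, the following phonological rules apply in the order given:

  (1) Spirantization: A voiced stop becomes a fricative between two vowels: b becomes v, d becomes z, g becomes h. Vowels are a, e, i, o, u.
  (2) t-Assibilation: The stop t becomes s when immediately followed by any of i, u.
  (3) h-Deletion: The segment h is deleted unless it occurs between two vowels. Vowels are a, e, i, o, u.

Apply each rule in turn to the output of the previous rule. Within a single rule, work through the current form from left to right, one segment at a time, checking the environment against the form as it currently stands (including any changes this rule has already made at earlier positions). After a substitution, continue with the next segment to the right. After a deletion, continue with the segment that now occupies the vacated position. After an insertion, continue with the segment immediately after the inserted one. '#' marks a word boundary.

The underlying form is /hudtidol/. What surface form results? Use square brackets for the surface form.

(1) Spirantization: [hudtidol] → [hudtizol]
(2) t-Assibilation: [hudtizol] → [hudsizol]
(3) h-Deletion: [hudsizol] → [udsizol]

[udsizol]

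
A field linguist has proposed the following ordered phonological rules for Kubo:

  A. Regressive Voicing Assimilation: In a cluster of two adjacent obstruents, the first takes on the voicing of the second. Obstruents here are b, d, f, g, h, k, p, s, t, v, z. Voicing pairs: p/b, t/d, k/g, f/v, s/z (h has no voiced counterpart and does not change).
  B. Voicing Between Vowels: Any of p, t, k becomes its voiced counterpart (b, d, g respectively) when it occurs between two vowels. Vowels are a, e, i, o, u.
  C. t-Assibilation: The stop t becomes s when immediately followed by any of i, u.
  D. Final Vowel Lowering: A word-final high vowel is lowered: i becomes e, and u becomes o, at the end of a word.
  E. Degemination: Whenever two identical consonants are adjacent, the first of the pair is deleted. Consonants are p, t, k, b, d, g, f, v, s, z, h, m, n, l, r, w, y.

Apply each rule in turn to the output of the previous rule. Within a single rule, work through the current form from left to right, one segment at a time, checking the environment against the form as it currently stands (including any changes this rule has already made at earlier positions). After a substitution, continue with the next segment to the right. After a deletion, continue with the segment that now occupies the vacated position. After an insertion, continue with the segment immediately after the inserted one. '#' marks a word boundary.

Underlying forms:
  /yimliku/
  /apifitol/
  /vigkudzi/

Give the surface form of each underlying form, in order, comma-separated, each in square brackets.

[yimligo], [abifidol], [vikudze]

/yimliku/:
  A Regressive Voicing Assimilation: no change — [yimliku]
  B Voicing Between Vowels: [yimliku] → [yimligu]
  C t-Assibilation: no change — [yimligu]
  D Final Vowel Lowering: [yimligu] → [yimligo]
  E Degemination: no change — [yimligo]
/apifitol/:
  A Regressive Voicing Assimilation: no change — [apifitol]
  B Voicing Between Vowels: [apifitol] → [abifidol]
  C t-Assibilation: no change — [abifidol]
  D Final Vowel Lowering: no change — [abifidol]
  E Degemination: no change — [abifidol]
/vigkudzi/:
  A Regressive Voicing Assimilation: [vigkudzi] → [vikkudzi]
  B Voicing Between Vowels: no change — [vikkudzi]
  C t-Assibilation: no change — [vikkudzi]
  D Final Vowel Lowering: [vikkudzi] → [vikkudze]
  E Degemination: [vikkudze] → [vikudze]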